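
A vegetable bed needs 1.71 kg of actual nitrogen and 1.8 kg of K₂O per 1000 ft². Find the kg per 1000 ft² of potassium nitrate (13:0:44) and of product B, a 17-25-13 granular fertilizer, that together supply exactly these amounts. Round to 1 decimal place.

1.4 kg potassium nitrate, 9.0 kg product B

Per-1000 ft² balance (a = potassium nitrate, b = product B):
N: 0.13·a + 0.17·b = 1.71
K₂O: 0.44·a + 0.13·b = 1.8
Solving simultaneously: a = 1.4456, b = 8.95337.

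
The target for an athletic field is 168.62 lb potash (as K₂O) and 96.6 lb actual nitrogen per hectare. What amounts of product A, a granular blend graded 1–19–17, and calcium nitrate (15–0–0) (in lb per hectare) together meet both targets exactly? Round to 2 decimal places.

991.88 lb product A, 577.87 lb calcium nitrate

With a, b = lb per hectare of product A and calcium nitrate:
K₂O: 0.17·a + 0·b = 168.62
N: 0.01·a + 0.15·b = 96.6
Eliminate b: (row1) − 0/0.15·(row2) → 0.17·a = 168.62, so a = 991.882.
Then b = (96.6 − 0.01·991.882) / 0.15 = 577.8745.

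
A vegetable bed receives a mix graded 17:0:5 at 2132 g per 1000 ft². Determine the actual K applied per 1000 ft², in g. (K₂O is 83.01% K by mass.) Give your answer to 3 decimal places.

88.489 g K per thousand sq ft

K₂O per 1000 ft² = 2132 × 5% = 106.6 g.
Elemental K = 106.6 × 0.8301 = 88.4887 g per 1000 ft².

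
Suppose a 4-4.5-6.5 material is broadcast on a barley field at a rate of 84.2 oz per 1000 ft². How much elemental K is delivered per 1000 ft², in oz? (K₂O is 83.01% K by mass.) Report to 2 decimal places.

K₂O per 1000 ft² = 84.2 × 6.5% = 5.473 oz.
Elemental K = 5.473 × 0.8301 = 4.54314 oz per 1000 ft².

4.54 oz K per thousand sq ft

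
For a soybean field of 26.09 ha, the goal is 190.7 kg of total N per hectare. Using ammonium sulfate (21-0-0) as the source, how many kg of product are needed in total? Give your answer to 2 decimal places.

23692.20 kg

Product per hectare = 190.7 / 21% = 908.095 kg.
Total product = 908.095 × 26.09 = 23692.2048 kg.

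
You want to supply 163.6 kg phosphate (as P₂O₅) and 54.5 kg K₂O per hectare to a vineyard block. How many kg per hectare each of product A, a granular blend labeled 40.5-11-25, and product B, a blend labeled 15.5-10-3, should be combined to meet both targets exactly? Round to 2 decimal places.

Per-hectare balance (a = product A, b = product B):
P₂O₅: 0.11·a + 0.1·b = 163.6
K₂O: 0.25·a + 0.03·b = 54.5
Eliminate b: (row1) − 0.1/0.03·(row2) → -0.723333·a = -18.0667, so a = 24.977.
Then b = (54.5 − 0.25·24.977) / 0.03 = 1608.525.

24.98 kg product A, 1608.53 kg product B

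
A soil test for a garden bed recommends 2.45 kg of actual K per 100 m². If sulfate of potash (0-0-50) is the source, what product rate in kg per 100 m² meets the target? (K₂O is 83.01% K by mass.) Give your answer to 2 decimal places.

As K₂O: 2.45 / 0.8301 = 2.95145 kg per 100 m².
Product per 100 m² = 2.95145 / 50% = 5.9029 kg.

5.90 kg of product per hundred sq m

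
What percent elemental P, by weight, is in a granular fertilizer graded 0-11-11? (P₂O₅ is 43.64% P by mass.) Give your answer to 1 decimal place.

%P = 11 × 0.4364 = 4.8004%.

4.8% P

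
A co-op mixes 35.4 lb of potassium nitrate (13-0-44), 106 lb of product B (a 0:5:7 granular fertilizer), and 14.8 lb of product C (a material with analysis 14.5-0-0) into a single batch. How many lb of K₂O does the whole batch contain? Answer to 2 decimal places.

K₂O mass = 44%×35.4 + 7%×106 + 0%×14.8 = 22.996 lb.

23.00 lb K₂O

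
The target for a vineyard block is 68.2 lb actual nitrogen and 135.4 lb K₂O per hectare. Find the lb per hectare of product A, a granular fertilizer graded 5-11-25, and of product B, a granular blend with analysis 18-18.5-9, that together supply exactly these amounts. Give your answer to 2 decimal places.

With a, b = lb per hectare of product A and product B:
N: 0.05·a + 0.18·b = 68.2
K₂O: 0.25·a + 0.09·b = 135.4
Eliminate b: (row1) − 0.18/0.09·(row2) → -0.45·a = -202.6, so a = 450.222.
Then b = (135.4 − 0.25·450.222) / 0.09 = 253.827.

450.22 lb product A, 253.83 lb product B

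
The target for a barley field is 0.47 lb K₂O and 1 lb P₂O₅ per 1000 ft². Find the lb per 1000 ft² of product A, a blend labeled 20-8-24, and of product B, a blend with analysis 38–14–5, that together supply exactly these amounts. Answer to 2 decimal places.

With a, b = lb per 1000 ft² of product A and product B:
K₂O: 0.24·a + 0.05·b = 0.47
P₂O₅: 0.08·a + 0.14·b = 1
Solving simultaneously: a = 0.533784, b = 6.83784.

0.53 lb product A, 6.84 lb product B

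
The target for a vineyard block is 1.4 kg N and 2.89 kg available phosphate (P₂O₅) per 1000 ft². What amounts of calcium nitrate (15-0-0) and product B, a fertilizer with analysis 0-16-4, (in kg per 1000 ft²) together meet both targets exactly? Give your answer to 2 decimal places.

9.33 kg calcium nitrate, 18.06 kg product B

Let a = kg of calcium nitrate, b = kg of product B (per 1000 ft²).
N: 0.15·a + 0·b = 1.4
P₂O₅: 0·a + 0.16·b = 2.89
Solving simultaneously: a = 9.33333, b = 18.0625.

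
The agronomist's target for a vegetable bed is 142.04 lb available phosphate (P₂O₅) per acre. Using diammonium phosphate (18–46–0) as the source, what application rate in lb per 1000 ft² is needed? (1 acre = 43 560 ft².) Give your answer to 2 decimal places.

7.09 lb of product per thousand sq ft

Product per acre = 142.04 / 46% = 308.783 lb.
Convert to per 1000 ft²: 308.783 × 0.0229568 = 7.08867 lb.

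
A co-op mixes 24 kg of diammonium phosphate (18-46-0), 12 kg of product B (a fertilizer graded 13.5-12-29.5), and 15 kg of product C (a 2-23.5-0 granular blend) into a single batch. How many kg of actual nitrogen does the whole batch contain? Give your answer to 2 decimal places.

6.24 kg N

N mass = 18%×24 + 13.5%×12 + 2%×15 = 6.24 kg.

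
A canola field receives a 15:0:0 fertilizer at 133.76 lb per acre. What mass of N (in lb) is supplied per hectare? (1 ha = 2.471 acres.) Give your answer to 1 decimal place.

nitrogen per acre = 133.76 × 15% = 20.064 lb.
Convert to per hectare: 20.064 × 2.471 = 49.5781 lb.

49.6 lb N per hectare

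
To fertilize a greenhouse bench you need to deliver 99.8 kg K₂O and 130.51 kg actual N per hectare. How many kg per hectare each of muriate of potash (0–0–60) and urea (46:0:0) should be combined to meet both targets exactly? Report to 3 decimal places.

166.333 kg muriate of potash, 283.717 kg urea

Let a = kg of muriate of potash, b = kg of urea (per hectare).
K₂O: 0.6·a + 0·b = 99.8
N: 0·a + 0.46·b = 130.51
Solving simultaneously: a = 166.3333, b = 283.7174.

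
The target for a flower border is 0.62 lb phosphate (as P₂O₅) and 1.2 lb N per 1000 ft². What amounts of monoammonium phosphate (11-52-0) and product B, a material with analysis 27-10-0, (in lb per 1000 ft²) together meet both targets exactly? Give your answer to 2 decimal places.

0.37 lb monoammonium phosphate, 4.30 lb product B

Per-1000 ft² balance (a = monoammonium phosphate, b = product B):
P₂O₅: 0.52·a + 0.1·b = 0.62
N: 0.11·a + 0.27·b = 1.2
Eliminate b: (row1) − 0.1/0.27·(row2) → 0.479259·a = 0.175556, so a = 0.366306.
Then b = (1.2 − 0.11·0.366306) / 0.27 = 4.29521.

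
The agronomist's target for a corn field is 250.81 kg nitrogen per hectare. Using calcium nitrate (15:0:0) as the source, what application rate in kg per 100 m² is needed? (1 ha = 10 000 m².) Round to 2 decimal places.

Product per hectare = 250.81 / 15% = 1672.07 kg.
Convert to per 100 m²: 1672.07 × 0.01 = 16.7207 kg.

16.72 kg of product per hundred sq m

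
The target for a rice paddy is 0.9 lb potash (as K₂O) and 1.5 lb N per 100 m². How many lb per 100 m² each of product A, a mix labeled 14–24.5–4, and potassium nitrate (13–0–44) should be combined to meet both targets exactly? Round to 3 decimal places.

9.628 lb product A, 1.170 lb potassium nitrate

Let a = lb of product A, b = lb of potassium nitrate (per 100 m²).
K₂O: 0.04·a + 0.44·b = 0.9
N: 0.14·a + 0.13·b = 1.5
Eliminate b: (row1) − 0.44/0.13·(row2) → -0.433846·a = -4.17692, so a = 9.62766.
Then b = (1.5 − 0.14·9.62766) / 0.13 = 1.17021.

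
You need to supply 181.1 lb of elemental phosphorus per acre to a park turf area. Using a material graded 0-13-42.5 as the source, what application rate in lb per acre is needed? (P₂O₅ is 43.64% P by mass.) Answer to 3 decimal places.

3192.202 lb of product per acre

As P₂O₅: 181.1 / 0.4364 = 414.986 lb per acre.
Product per acre = 414.986 / 13% = 3192.2019 lb.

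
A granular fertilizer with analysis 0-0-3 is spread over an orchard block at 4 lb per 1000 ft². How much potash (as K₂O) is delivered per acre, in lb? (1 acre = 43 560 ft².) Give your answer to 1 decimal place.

K₂O per 1000 ft² = 4 × 3% = 0.12 lb.
Convert to per acre: 0.12 × 43.56 = 5.2272 lb.

5.2 lb K₂O per acre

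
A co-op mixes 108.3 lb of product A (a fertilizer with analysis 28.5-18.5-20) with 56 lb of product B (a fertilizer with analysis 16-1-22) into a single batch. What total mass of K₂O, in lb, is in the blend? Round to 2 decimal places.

33.98 lb K₂O

K₂O mass = 20%×108.3 + 22%×56 = 33.98 lb.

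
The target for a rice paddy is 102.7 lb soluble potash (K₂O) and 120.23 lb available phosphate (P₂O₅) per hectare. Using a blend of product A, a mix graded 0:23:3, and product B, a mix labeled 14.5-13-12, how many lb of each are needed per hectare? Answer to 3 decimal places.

45.426 lb product A, 844.477 lb product B

Let a = lb of product A, b = lb of product B (per hectare).
K₂O: 0.03·a + 0.12·b = 102.7
P₂O₅: 0.23·a + 0.13·b = 120.23
Solving simultaneously: a = 45.4262, b = 844.4768.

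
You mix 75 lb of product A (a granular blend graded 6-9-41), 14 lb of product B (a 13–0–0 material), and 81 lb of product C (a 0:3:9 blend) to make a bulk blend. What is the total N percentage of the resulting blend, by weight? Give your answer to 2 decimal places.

3.72% N

Total mass = 75 + 14 + 81 = 170 lb.
N mass = 6%×75 + 13%×14 + 0%×81 = 6.32 lb.
% N = 6.32 / 170 = 3.71765%.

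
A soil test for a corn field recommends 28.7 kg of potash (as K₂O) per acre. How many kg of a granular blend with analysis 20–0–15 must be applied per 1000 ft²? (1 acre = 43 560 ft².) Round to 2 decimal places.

Product per acre = 28.7 / 15% = 191.333 kg.
Convert to per 1000 ft²: 191.333 × 0.0229568 = 4.39241 kg.

4.39 kg of product per thousand sq ft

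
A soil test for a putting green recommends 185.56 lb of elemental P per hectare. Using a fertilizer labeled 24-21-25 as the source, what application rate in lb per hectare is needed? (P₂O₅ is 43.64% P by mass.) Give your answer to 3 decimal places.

2024.792 lb of product per hectare

As P₂O₅: 185.56 / 0.4364 = 425.206 lb per hectare.
Product per hectare = 425.206 / 21% = 2024.7916 lb.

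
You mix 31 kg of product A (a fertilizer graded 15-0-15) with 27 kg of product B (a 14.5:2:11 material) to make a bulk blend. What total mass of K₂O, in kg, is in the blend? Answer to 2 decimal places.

7.62 kg K₂O

K₂O mass = 15%×31 + 11%×27 = 7.62 kg.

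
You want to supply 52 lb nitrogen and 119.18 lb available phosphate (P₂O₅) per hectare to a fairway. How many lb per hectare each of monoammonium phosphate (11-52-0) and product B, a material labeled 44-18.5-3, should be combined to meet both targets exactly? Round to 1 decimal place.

Let a = lb of monoammonium phosphate, b = lb of product B (per hectare).
N: 0.11·a + 0.44·b = 52
P₂O₅: 0.52·a + 0.185·b = 119.18
From row1: a = (52 − 0.44·b) / 0.11.
Into row2: 0.52·(52 − 0.44·b)/0.11 + 0.185·b = 119.18 → b = 66.8275, a = 205.417.

205.4 lb monoammonium phosphate, 66.8 lb product B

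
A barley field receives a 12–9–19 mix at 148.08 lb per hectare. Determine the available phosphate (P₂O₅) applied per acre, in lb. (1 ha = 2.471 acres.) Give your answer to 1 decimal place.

5.4 lb P₂O₅ per acre

P₂O₅ per hectare = 148.08 × 9% = 13.3272 lb.
Convert to per acre: 13.3272 × 0.404694 = 5.39344 lb.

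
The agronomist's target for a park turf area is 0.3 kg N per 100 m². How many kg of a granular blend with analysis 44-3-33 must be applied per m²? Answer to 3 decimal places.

0.007 kg of product per sq m

Product per 100 m² = 0.3 / 44% = 0.681818 kg.
Convert to per m²: 0.681818 × 0.01 = 0.00681818 kg.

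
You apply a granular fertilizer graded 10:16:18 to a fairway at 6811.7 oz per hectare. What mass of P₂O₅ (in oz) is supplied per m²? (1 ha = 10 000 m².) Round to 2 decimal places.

0.11 oz P₂O₅ per sq m

P₂O₅ per hectare = 6811.7 × 16% = 1089.87 oz.
Convert to per m²: 1089.87 × 0.0001 = 0.108987 oz.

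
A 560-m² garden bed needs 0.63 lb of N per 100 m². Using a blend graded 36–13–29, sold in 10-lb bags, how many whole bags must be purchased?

Product per 100 m² = 0.63 / 36% = 1.75 lb.
Total product = 1.75 × 560 / 100 = 9.8 lb.
Bags = ⌈9.8 / 10⌉ = 1.

1 bags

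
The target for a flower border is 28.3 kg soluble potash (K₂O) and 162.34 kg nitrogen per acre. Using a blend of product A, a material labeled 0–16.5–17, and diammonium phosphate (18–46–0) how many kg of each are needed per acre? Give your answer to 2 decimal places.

Let a = kg of product A, b = kg of diammonium phosphate (per acre).
K₂O: 0.17·a + 0·b = 28.3
N: 0·a + 0.18·b = 162.34
Solving simultaneously: a = 166.471, b = 901.889.

166.47 kg product A, 901.89 kg diammonium phosphate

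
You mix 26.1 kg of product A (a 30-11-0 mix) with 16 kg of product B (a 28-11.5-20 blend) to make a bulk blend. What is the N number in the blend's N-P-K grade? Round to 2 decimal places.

Total mass = 26.1 + 16 = 42.1 kg.
N mass = 30%×26.1 + 28%×16 = 12.31 kg.
% N = 12.31 / 42.1 = 29.2399%.

29.24% N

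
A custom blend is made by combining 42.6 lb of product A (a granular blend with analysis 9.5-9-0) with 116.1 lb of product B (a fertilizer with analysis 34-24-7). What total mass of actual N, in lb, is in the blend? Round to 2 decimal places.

N mass = 9.5%×42.6 + 34%×116.1 = 43.521 lb.

43.52 lb N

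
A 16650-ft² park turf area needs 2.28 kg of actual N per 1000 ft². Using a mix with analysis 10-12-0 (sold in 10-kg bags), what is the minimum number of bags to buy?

38 bags

Product per 1000 ft² = 2.28 / 10% = 22.8 kg.
Total product = 22.8 × 16650 / 1000 = 379.62 kg.
Bags = ⌈379.62 / 10⌉ = 38.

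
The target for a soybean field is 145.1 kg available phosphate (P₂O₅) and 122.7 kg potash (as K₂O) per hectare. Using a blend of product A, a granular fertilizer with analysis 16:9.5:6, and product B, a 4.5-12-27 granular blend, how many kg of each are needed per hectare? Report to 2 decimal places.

Per-hectare balance (a = product A, b = product B):
P₂O₅: 0.095·a + 0.12·b = 145.1
K₂O: 0.06·a + 0.27·b = 122.7
From row1: a = (145.1 − 0.12·b) / 0.095.
Into row2: 0.06·(145.1 − 0.12·b)/0.095 + 0.27·b = 122.7 → b = 159.919, a = 1325.366.

1325.37 kg product A, 159.92 kg product B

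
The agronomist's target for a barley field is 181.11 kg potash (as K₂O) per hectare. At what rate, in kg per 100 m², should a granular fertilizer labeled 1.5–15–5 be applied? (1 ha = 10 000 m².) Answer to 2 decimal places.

36.22 kg of product per hundred sq m

Product per hectare = 181.11 / 5% = 3622.2 kg.
Convert to per 100 m²: 3622.2 × 0.01 = 36.222 kg.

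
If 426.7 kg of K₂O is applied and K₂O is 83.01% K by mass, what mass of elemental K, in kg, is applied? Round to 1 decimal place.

K = 426.7 × 0.8301 = 354.204 kg.

354.2 kg K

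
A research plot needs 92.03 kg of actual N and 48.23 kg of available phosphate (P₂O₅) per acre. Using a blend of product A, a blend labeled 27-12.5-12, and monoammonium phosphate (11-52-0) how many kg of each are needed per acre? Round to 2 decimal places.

335.97 kg product A, 11.99 kg monoammonium phosphate

Per-acre balance (a = product A, b = monoammonium phosphate):
N: 0.27·a + 0.11·b = 92.03
P₂O₅: 0.125·a + 0.52·b = 48.23
Solving simultaneously: a = 335.968, b = 11.9886.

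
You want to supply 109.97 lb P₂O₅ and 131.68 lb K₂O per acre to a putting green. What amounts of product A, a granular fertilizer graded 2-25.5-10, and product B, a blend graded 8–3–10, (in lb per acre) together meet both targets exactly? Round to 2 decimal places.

313.18 lb product A, 1003.62 lb product B

Per-acre balance (a = product A, b = product B):
P₂O₅: 0.255·a + 0.03·b = 109.97
K₂O: 0.1·a + 0.1·b = 131.68
Eliminate b: (row1) − 0.03/0.1·(row2) → 0.225·a = 70.466, so a = 313.182.
Then b = (131.68 − 0.1·313.182) / 0.1 = 1003.618.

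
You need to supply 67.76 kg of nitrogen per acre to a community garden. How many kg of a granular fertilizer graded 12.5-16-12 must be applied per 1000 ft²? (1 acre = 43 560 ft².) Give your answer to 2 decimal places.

Product per acre = 67.76 / 12.5% = 542.08 kg.
Convert to per 1000 ft²: 542.08 × 0.0229568 = 12.4444 kg.

12.44 kg of product per thousand sq ft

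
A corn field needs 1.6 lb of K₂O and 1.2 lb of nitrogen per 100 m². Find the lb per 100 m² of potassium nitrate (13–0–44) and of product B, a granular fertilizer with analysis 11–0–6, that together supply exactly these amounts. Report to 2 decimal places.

With a, b = lb per 100 m² of potassium nitrate and product B:
K₂O: 0.44·a + 0.06·b = 1.6
N: 0.13·a + 0.11·b = 1.2
From row1: a = (1.6 − 0.06·b) / 0.44.
Into row2: 0.13·(1.6 − 0.06·b)/0.44 + 0.11·b = 1.2 → b = 7.88177, a = 2.56158.

2.56 lb potassium nitrate, 7.88 lb product B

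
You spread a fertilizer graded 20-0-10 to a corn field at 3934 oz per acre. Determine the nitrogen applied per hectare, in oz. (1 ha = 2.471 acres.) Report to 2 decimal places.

1944.18 oz N per hectare

nitrogen per acre = 3934 × 20% = 786.8 oz.
Convert to per hectare: 786.8 × 2.471 = 1944.183 oz.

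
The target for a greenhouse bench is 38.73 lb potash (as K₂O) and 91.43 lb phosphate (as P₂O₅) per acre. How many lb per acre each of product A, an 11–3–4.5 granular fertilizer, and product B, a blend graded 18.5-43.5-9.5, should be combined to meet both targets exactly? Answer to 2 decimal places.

487.99 lb product A, 176.53 lb product B

Let a = lb of product A, b = lb of product B (per acre).
K₂O: 0.045·a + 0.095·b = 38.73
P₂O₅: 0.03·a + 0.435·b = 91.43
From row1: a = (38.73 − 0.095·b) / 0.045.
Into row2: 0.03·(38.73 − 0.095·b)/0.045 + 0.435·b = 91.43 → b = 176.529, a = 487.994.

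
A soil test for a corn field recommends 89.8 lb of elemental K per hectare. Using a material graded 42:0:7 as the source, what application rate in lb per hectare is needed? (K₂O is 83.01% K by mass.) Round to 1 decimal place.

As K₂O: 89.8 / 0.8301 = 108.18 lb per hectare.
Product per hectare = 108.18 / 7% = 1545.42 lb.

1545.4 lb of product per hectare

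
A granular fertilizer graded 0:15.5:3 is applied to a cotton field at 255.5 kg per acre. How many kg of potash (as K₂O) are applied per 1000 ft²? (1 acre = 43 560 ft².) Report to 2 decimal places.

0.18 kg K₂O per thousand sq ft

K₂O per acre = 255.5 × 3% = 7.665 kg.
Convert to per 1000 ft²: 7.665 × 0.0229568 = 0.175964 kg.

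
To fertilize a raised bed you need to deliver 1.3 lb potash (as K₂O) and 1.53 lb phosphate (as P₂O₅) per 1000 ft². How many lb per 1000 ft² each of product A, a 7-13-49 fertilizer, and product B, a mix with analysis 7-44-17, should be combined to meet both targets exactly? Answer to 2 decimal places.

1.61 lb product A, 3.00 lb product B

Let a = lb of product A, b = lb of product B (per 1000 ft²).
K₂O: 0.49·a + 0.17·b = 1.3
P₂O₅: 0.13·a + 0.44·b = 1.53
Solving simultaneously: a = 1.61189, b = 3.00103.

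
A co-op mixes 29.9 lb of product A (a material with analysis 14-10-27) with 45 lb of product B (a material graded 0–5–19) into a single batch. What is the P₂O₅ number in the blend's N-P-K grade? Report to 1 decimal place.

7.0% P₂O₅

Total mass = 29.9 + 45 = 74.9 lb.
P₂O₅ mass = 10%×29.9 + 5%×45 = 5.24 lb.
% P₂O₅ = 5.24 / 74.9 = 6.99599%.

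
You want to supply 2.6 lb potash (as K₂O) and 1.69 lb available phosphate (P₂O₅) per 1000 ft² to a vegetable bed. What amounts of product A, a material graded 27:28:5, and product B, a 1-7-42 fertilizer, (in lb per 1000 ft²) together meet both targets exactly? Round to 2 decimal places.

4.63 lb product A, 5.64 lb product B

With a, b = lb per 1000 ft² of product A and product B:
K₂O: 0.05·a + 0.42·b = 2.6
P₂O₅: 0.28·a + 0.07·b = 1.69
From row1: a = (2.6 − 0.42·b) / 0.05.
Into row2: 0.28·(2.6 − 0.42·b)/0.05 + 0.07·b = 1.69 → b = 5.63979, a = 4.62577.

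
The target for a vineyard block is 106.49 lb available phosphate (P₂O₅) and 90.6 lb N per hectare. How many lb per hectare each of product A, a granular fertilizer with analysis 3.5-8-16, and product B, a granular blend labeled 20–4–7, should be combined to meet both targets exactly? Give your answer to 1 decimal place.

Let a = lb of product A, b = lb of product B (per hectare).
P₂O₅: 0.08·a + 0.04·b = 106.49
N: 0.035·a + 0.2·b = 90.6
Solving simultaneously: a = 1210.548, b = 241.154.

1210.5 lb product A, 241.2 lb product B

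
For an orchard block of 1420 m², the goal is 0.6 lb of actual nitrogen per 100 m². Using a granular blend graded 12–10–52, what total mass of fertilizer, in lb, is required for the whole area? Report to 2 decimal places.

71.00 lb

Product per 100 m² = 0.6 / 12% = 5 lb.
Total product = 5 × 1420 / 100 = 71 lb.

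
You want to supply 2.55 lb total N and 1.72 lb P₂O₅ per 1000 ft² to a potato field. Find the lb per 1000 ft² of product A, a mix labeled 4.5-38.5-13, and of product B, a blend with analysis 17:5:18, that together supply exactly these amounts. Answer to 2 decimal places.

2.61 lb product A, 14.31 lb product B

With a, b = lb per 1000 ft² of product A and product B:
N: 0.045·a + 0.17·b = 2.55
P₂O₅: 0.385·a + 0.05·b = 1.72
From row1: a = (2.55 − 0.17·b) / 0.045.
Into row2: 0.385·(2.55 − 0.17·b)/0.045 + 0.05·b = 1.72 → b = 14.3093, a = 2.60918.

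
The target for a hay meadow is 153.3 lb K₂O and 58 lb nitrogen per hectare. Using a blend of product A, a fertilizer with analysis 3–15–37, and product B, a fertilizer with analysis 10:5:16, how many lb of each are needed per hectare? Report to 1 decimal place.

187.9 lb product A, 523.6 lb product B

With a, b = lb per hectare of product A and product B:
K₂O: 0.37·a + 0.16·b = 153.3
N: 0.03·a + 0.1·b = 58
From row1: a = (153.3 − 0.16·b) / 0.37.
Into row2: 0.03·(153.3 − 0.16·b)/0.37 + 0.1·b = 58 → b = 523.634, a = 187.888.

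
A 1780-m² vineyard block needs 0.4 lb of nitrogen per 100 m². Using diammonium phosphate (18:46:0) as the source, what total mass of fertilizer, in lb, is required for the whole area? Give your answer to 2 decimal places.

39.56 lb

Product per 100 m² = 0.4 / 18% = 2.22222 lb.
Total product = 2.22222 × 1780 / 100 = 39.5556 lb.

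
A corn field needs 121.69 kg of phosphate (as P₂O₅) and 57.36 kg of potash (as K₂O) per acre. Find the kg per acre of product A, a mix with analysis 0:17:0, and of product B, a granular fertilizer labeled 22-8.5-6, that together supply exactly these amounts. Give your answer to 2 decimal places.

Let a = kg of product A, b = kg of product B (per acre).
P₂O₅: 0.17·a + 0.085·b = 121.69
K₂O: 0·a + 0.06·b = 57.36
Solving simultaneously: a = 237.824, b = 956.

237.82 kg product A, 956.00 kg product B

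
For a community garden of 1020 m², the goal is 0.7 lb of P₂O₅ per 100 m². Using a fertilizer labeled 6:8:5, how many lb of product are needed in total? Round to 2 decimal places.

Product per 100 m² = 0.7 / 8% = 8.75 lb.
Total product = 8.75 × 1020 / 100 = 89.25 lb.

89.25 lb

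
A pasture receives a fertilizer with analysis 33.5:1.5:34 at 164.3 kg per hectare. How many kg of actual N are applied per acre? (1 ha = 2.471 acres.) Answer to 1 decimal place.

nitrogen per hectare = 164.3 × 33.5% = 55.0405 kg.
Convert to per acre: 55.0405 × 0.404694 = 22.2746 kg.

22.3 kg N per acre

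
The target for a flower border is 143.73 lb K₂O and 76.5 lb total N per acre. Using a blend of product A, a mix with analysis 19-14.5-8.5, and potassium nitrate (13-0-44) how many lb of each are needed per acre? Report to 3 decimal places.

Per-acre balance (a = product A, b = potassium nitrate):
K₂O: 0.085·a + 0.44·b = 143.73
N: 0.19·a + 0.13·b = 76.5
Eliminate a: (row1) − 0.085/0.19·(row2) → 0.381842·b = 109.506, so b = 286.7843.
Back-substitute: a = (143.73 − 0.44·286.7843) / 0.085 = 206.4108.

206.411 lb product A, 286.784 lb potassium nitrate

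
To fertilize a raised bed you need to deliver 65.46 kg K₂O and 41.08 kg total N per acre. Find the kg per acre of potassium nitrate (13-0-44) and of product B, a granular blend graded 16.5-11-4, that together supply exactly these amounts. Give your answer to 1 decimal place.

Per-acre balance (a = potassium nitrate, b = product B):
K₂O: 0.44·a + 0.04·b = 65.46
N: 0.13·a + 0.165·b = 41.08
Eliminate a: (row1) − 0.44/0.13·(row2) → -0.518462·b = -73.58, so b = 141.92.
Back-substitute: a = (65.46 − 0.04·141.92) / 0.44 = 135.871.

135.9 kg potassium nitrate, 141.9 kg product B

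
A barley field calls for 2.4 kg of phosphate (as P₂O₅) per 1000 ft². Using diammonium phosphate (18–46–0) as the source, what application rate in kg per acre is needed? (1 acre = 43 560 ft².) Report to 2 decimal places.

Product per 1000 ft² = 2.4 / 46% = 5.21739 kg.
Convert to per acre: 5.21739 × 43.56 = 227.2696 kg.

227.27 kg of product per acre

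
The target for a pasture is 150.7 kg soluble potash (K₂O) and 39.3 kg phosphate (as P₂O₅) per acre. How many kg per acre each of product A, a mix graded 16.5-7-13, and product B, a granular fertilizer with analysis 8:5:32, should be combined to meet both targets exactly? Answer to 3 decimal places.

317.044 kg product A, 342.138 kg product B

With a, b = kg per acre of product A and product B:
K₂O: 0.13·a + 0.32·b = 150.7
P₂O₅: 0.07·a + 0.05·b = 39.3
Solving simultaneously: a = 317.04403, b = 342.1384.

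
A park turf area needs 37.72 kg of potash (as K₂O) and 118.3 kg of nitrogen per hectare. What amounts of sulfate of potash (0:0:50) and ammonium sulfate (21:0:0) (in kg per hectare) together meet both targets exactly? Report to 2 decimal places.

75.44 kg sulfate of potash, 563.33 kg ammonium sulfate

Per-hectare balance (a = sulfate of potash, b = ammonium sulfate):
K₂O: 0.5·a + 0·b = 37.72
N: 0·a + 0.21·b = 118.3
Solving simultaneously: a = 75.44, b = 563.333.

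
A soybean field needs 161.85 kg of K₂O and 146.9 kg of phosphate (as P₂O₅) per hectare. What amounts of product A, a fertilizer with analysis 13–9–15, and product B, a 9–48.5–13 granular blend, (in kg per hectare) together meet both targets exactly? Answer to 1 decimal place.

Let a = kg of product A, b = kg of product B (per hectare).
K₂O: 0.15·a + 0.13·b = 161.85
P₂O₅: 0.09·a + 0.485·b = 146.9
Solving simultaneously: a = 972.977, b = 122.334.

973.0 kg product A, 122.3 kg product B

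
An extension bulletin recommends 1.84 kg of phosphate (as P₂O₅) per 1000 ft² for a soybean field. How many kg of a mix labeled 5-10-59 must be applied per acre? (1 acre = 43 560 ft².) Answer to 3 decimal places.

Product per 1000 ft² = 1.84 / 10% = 18.4 kg.
Convert to per acre: 18.4 × 43.56 = 801.504 kg.

801.504 kg of product per acre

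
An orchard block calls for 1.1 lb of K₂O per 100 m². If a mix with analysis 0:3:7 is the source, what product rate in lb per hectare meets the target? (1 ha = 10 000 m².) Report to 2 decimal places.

Product per 100 m² = 1.1 / 7% = 15.7143 lb.
Convert to per hectare: 15.7143 × 100 = 1571.429 lb.

1571.43 lb of product per hectare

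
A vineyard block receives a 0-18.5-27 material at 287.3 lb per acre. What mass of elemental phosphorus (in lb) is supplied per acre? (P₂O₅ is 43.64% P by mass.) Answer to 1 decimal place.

P₂O₅ per acre = 287.3 × 18.5% = 53.1505 lb.
Elemental P = 53.1505 × 0.4364 = 23.1949 lb per acre.

23.2 lb P per acre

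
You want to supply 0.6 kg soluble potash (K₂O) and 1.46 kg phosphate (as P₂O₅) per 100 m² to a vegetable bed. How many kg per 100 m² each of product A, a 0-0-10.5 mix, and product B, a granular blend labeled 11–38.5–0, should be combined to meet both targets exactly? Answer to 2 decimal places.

Per-100 m² balance (a = product A, b = product B):
K₂O: 0.105·a + 0·b = 0.6
P₂O₅: 0·a + 0.385·b = 1.46
Solving simultaneously: a = 5.71429, b = 3.79221.

5.71 kg product A, 3.79 kg product B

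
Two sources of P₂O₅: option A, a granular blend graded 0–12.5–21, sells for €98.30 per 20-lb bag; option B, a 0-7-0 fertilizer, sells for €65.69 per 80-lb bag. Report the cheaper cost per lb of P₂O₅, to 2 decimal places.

option A: P₂O₅ per bag = 20 × 12.5% = 2.5 lb; cost = 98.30 / 2.5 = €39.3200/lb P₂O₅.
option B: P₂O₅ per bag = 80 × 7% = 5.6 lb; cost = 65.69 / 5.6 = €11.7304/lb P₂O₅.
option B is cheaper.

€11.73 per lb P₂O₅ (option B)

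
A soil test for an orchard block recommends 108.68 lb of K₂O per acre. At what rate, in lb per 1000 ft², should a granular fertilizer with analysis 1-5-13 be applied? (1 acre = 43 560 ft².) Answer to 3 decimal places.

Product per acre = 108.68 / 13% = 836 lb.
Convert to per 1000 ft²: 836 × 0.0229568 = 19.1919 lb.

19.192 lb of product per thousand sq ft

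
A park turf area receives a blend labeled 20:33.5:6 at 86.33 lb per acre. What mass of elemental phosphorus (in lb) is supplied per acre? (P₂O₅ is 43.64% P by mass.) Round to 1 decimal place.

12.6 lb P per acre

P₂O₅ per acre = 86.33 × 33.5% = 28.9205 lb.
Elemental P = 28.9205 × 0.4364 = 12.6209 lb per acre.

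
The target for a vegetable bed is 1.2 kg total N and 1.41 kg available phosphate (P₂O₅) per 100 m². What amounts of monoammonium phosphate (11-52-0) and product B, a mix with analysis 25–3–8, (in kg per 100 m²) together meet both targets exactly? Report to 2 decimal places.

2.50 kg monoammonium phosphate, 3.70 kg product B

Let a = kg of monoammonium phosphate, b = kg of product B (per 100 m²).
N: 0.11·a + 0.25·b = 1.2
P₂O₅: 0.52·a + 0.03·b = 1.41
Eliminate a: (row1) − 0.11/0.52·(row2) → 0.243654·b = 0.901731, so b = 3.70087.
Back-substitute: a = (1.2 − 0.25·3.70087) / 0.11 = 2.49803.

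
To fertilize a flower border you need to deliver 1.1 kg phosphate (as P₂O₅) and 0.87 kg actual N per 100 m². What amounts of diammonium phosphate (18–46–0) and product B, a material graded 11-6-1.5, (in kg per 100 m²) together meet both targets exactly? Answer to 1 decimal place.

Per-100 m² balance (a = diammonium phosphate, b = product B):
P₂O₅: 0.46·a + 0.06·b = 1.1
N: 0.18·a + 0.11·b = 0.87
Eliminate a: (row1) − 0.46/0.18·(row2) → -0.221111·b = -1.12333, so b = 5.0804.
Back-substitute: a = (1.1 − 0.06·5.0804) / 0.46 = 1.72864.

1.7 kg diammonium phosphate, 5.1 kg product B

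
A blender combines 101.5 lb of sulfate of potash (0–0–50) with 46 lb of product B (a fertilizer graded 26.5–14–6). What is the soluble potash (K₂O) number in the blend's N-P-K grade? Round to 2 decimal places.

Total mass = 101.5 + 46 = 147.5 lb.
K₂O mass = 50%×101.5 + 6%×46 = 53.51 lb.
% K₂O = 53.51 / 147.5 = 36.278%.

36.28% K₂O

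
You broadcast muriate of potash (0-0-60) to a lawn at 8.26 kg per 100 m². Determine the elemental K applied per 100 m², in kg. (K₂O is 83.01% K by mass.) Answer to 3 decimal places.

4.114 kg K per hundred sq m

K₂O per 100 m² = 8.26 × 60% = 4.956 kg.
Elemental K = 4.956 × 0.8301 = 4.11398 kg per 100 m².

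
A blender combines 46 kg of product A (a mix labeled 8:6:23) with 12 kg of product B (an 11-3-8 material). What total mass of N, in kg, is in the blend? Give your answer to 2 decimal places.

N mass = 8%×46 + 11%×12 = 5 kg.

5.00 kg N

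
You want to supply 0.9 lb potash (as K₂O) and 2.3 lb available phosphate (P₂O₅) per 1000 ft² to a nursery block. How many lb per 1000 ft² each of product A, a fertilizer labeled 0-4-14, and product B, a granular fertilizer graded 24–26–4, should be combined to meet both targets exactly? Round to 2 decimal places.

With a, b = lb per 1000 ft² of product A and product B:
K₂O: 0.14·a + 0.04·b = 0.9
P₂O₅: 0.04·a + 0.26·b = 2.3
Eliminate a: (row1) − 0.14/0.04·(row2) → -0.87·b = -7.15, so b = 8.21839.
Back-substitute: a = (0.9 − 0.04·8.21839) / 0.14 = 4.08046.

4.08 lb product A, 8.22 lb product B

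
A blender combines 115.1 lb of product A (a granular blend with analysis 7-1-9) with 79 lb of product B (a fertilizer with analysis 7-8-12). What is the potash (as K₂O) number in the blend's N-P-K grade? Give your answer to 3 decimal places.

Total mass = 115.1 + 79 = 194.1 lb.
K₂O mass = 9%×115.1 + 12%×79 = 19.839 lb.
% K₂O = 19.839 / 194.1 = 10.22102%.

10.221% K₂O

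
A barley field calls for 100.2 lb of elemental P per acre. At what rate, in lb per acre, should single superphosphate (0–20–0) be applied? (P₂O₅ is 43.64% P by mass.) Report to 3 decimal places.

As P₂O₅: 100.2 / 0.4364 = 229.606 lb per acre.
Product per acre = 229.606 / 20% = 1148.0293 lb.

1148.029 lb of product per acre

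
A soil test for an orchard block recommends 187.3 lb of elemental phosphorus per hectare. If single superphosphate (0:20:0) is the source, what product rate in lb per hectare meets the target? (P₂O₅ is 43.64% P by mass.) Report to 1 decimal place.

2146.0 lb of product per hectare

As P₂O₅: 187.3 / 0.4364 = 429.193 lb per hectare.
Product per hectare = 429.193 / 20% = 2145.97 lb.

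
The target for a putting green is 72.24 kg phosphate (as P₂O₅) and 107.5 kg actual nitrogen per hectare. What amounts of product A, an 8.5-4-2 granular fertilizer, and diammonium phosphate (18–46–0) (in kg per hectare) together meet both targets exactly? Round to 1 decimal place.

Let a = kg of product A, b = kg of diammonium phosphate (per hectare).
P₂O₅: 0.04·a + 0.46·b = 72.24
N: 0.085·a + 0.18·b = 107.5
From row1: a = (72.24 − 0.46·b) / 0.04.
Into row2: 0.085·(72.24 − 0.46·b)/0.04 + 0.18·b = 107.5 → b = 57.6928, a = 1142.53.

1142.5 kg product A, 57.7 kg diammonium phosphate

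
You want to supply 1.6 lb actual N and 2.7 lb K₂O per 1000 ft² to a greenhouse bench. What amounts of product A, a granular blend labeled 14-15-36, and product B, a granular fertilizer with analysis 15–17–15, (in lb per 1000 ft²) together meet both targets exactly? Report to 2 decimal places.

Let a = lb of product A, b = lb of product B (per 1000 ft²).
N: 0.14·a + 0.15·b = 1.6
K₂O: 0.36·a + 0.15·b = 2.7
Eliminate a: (row1) − 0.14/0.36·(row2) → 0.0916667·b = 0.55, so b = 6.
Back-substitute: a = (1.6 − 0.15·6) / 0.14 = 5.

5.00 lb product A, 6.00 lb product B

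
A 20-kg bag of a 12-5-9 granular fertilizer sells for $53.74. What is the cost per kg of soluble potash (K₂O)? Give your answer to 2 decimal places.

K₂O in bag = 20 × 9% = 1.8 kg.
Cost per kg K₂O = $53.74 / 1.8 = $29.8556.

$29.86 per kg K₂O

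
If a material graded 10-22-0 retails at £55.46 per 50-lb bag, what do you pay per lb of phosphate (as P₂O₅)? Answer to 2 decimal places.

P₂O₅ in bag = 50 × 22% = 11 lb.
Cost per lb P₂O₅ = £55.46 / 11 = £5.0418.

£5.04 per lb P₂O₅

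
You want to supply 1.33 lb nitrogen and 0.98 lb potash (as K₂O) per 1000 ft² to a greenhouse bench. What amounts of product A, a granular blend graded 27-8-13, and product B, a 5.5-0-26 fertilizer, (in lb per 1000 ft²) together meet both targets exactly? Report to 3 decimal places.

4.630 lb product A, 1.454 lb product B

Per-1000 ft² balance (a = product A, b = product B):
N: 0.27·a + 0.055·b = 1.33
K₂O: 0.13·a + 0.26·b = 0.98
Solving simultaneously: a = 4.62966, b = 1.4544.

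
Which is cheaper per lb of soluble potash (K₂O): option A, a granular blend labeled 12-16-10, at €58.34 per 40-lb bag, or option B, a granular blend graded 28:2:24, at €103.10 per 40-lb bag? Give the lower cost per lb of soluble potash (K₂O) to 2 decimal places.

€10.74 per lb K₂O (option B)

option A: K₂O per bag = 40 × 10% = 4 lb; cost = 58.34 / 4 = €14.5850/lb K₂O.
option B: K₂O per bag = 40 × 24% = 9.6 lb; cost = 103.10 / 9.6 = €10.7396/lb K₂O.
option B is cheaper.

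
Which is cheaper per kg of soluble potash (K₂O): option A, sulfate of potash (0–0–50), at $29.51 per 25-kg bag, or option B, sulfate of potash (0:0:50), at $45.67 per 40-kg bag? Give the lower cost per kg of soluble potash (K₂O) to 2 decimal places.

$2.28 per kg K₂O (option B)

option A: K₂O per bag = 25 × 50% = 12.5 kg; cost = 29.51 / 12.5 = $2.3608/kg K₂O.
option B: K₂O per bag = 40 × 50% = 20 kg; cost = 45.67 / 20 = $2.2835/kg K₂O.
option B is cheaper.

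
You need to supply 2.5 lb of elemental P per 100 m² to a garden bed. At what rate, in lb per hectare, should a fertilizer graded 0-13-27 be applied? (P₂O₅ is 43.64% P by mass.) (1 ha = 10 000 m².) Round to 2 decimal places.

4406.68 lb of product per hectare

As P₂O₅: 2.5 / 0.4364 = 5.72869 lb per 100 m².
Product per 100 m² = 5.72869 / 13% = 44.0668 lb.
Convert to per hectare: 44.0668 × 100 = 4406.684 lb.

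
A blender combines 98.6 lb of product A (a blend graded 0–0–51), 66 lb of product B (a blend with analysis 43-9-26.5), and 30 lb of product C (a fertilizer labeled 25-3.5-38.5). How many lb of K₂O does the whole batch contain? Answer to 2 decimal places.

79.33 lb K₂O

K₂O mass = 51%×98.6 + 26.5%×66 + 38.5%×30 = 79.326 lb.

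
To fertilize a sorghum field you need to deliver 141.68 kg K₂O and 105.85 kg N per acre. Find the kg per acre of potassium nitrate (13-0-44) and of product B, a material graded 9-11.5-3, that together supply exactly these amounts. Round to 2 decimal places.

268.23 kg potassium nitrate, 788.67 kg product B

With a, b = kg per acre of potassium nitrate and product B:
K₂O: 0.44·a + 0.03·b = 141.68
N: 0.13·a + 0.09·b = 105.85
Eliminate a: (row1) − 0.44/0.13·(row2) → -0.274615·b = -216.582, so b = 788.672.
Back-substitute: a = (141.68 − 0.03·788.672) / 0.44 = 268.227.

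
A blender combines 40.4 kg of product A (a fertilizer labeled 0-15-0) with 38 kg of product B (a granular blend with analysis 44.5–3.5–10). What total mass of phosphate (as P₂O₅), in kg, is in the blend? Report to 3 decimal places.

7.390 kg P₂O₅

P₂O₅ mass = 15%×40.4 + 3.5%×38 = 7.39 kg.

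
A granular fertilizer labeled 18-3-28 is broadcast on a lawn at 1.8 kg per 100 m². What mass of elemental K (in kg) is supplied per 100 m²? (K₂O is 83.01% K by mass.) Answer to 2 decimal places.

K₂O per 100 m² = 1.8 × 28% = 0.504 kg.
Elemental K = 0.504 × 0.8301 = 0.41837 kg per 100 m².

0.42 kg K per hundred sq m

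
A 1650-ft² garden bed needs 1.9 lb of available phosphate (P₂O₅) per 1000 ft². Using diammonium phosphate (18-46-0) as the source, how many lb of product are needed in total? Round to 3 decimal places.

Product per 1000 ft² = 1.9 / 46% = 4.13043 lb.
Total product = 4.13043 × 1650 / 1000 = 6.81522 lb.

6.815 lb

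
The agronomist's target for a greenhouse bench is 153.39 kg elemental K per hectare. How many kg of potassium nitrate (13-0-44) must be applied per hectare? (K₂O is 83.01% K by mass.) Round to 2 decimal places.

419.97 kg of product per hectare

As K₂O: 153.39 / 0.8301 = 184.785 kg per hectare.
Product per hectare = 184.785 / 44% = 419.966 kg.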